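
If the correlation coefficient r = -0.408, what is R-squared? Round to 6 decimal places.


R^2 = r^2 = (-0.408)^2 = 0.166464

0.166464


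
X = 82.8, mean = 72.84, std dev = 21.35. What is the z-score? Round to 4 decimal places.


z = (X - mu) / sigma
X - mu = 82.8 - 72.84 = 9.96
z = 9.96 / 21.35 = 996/2135 ≈ 0.466511

0.4665


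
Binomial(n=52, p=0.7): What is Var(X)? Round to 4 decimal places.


Var = n*p*(1-p) = 52 * 0.7 * 0.3 = 10.92

10.9200


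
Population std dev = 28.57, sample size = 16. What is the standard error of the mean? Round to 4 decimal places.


SE = sigma / sqrt(n)
sqrt(16) = 4
SE = 28.57 / 4 = 7.1425

7.1425


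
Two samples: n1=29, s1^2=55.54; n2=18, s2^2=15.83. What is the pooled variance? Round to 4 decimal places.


sp^2 = ((n1-1)*s1^2 + (n2-1)*s2^2)/(n1+n2-2)
(n1-1)*s1^2 = 28 * 55.54 = 1555.12
(n2-1)*s2^2 = 17 * 15.83 = 269.11
numerator = 1555.12 + 269.11 = 1824.23
n1+n2-2 = 45
sp^2 = 1824.23 / 45 = 182423/4500 ≈ 40.538444

40.5384


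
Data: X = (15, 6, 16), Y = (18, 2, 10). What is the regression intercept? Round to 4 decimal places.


a = ybar - b*xbar, where b = sum((xi-xbar)(yi-ybar)) / sum((xi-xbar)^2)
n = 3, xbar = 37/3 ≈ 12.333333, ybar = 30/3 = 10
Sxy = sum((xi-xbar)(yi-ybar)) = 72
Sxx = sum((xi-xbar)^2) = 182/3 ≈ 60.666667
b = Sxy / Sxx = 108/91 ≈ 1.186813
a = 10 - 1.186813 * 12.333333 = -422/91 ≈ -4.637363

-4.6374


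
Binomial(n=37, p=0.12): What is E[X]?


E[X] = n*p = 37 * 0.12 = 4.44

4.44


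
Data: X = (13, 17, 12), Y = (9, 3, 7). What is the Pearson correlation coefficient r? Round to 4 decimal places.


r = sum((xi-xbar)(yi-ybar)) / sqrt(sum((xi-xbar)^2) * sum((yi-ybar)^2))
n = 3, xbar = 42/3 = 14, ybar = 19/3 ≈ 6.333333
Sxy = sum((xi-xbar)(yi-ybar)) = -14
Sxx = sum((xi-xbar)^2) = 14
Syy = sum((yi-ybar)^2) = 56/3 ≈ 18.666667
sqrt(Sxx*Syy) ≈ 16.165808
r = Sxy / sqrt(Sxx*Syy) = -14 / 16.165808 ≈ -0.866025

-0.8660


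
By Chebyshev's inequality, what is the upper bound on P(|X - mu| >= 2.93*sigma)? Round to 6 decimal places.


P <= 1/k^2
k^2 = 2.93^2 = 8.5849
1/k^2 = 1 / 8.5849 ≈ 0.11648359

0.116484


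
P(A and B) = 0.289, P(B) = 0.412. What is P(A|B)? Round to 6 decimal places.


P(A|B) = P(A and B) / P(B) = 0.289 / 0.412 = 289/412 ≈ 0.70145631

0.701456


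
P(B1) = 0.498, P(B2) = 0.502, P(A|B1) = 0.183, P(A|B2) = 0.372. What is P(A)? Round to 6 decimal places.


P(A) = P(A|B1)*P(B1) + P(A|B2)*P(B2)
P(A|B1)*P(B1) = 0.183 * 0.498 = 0.091134
P(A|B2)*P(B2) = 0.372 * 0.502 = 0.186744
P(A) = 0.091134 + 0.186744 = 0.277878

0.277878


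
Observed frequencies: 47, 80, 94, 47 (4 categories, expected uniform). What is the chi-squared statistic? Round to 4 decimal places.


chi2 = sum((O-E)^2/E), E = total/4
total = 268, E = 268/4 = 67
(47 - 67)^2 / 67 = 400 / 67 = 400/67 ≈ 5.970149
(80 - 67)^2 / 67 = 169 / 67 = 169/67 ≈ 2.522388
(94 - 67)^2 / 67 = 729 / 67 = 729/67 ≈ 10.880597
(47 - 67)^2 / 67 = 400 / 67 = 400/67 ≈ 5.970149
chi2 = 1698/67 ≈ 25.343284

25.3433


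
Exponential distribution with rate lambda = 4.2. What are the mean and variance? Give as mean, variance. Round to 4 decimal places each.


mean = 1/lam, var = 1/lam^2
mean = 1 / 4.2 = 5/21 ≈ 0.238095
lam^2 = 4.2^2 = 17.64
var = 1 / 17.64 = 25/441 ≈ 0.056689

0.2381, 0.0567


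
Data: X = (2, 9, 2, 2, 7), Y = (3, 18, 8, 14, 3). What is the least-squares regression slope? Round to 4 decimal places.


b = sum((xi-xbar)(yi-ybar)) / sum((xi-xbar)^2)
n = 5, xbar = 22/5 = 4.4, ybar = 46/5 = 9.2
Sxy = sum((xi-xbar)(yi-ybar)) = 30.6
Sxx = sum((xi-xbar)^2) = 45.2
b = Sxy / Sxx = 153/226 ≈ 0.676991

0.6770


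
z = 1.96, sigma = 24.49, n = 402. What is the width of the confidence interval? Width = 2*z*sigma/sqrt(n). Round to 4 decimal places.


width = 2*z*sigma/sqrt(n)
2*z*sigma = 2 * 1.96 * 24.49 = 96.0008
sqrt(402) ≈ 20.049938
width = 96.0008 / 20.049938 ≈ 4.788085

4.7881


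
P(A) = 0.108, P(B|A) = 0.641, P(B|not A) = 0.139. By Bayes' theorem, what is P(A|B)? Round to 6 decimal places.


P(A|B) = P(B|A)*P(A) / P(B), P(B) = P(B|A)*P(A) + P(B|not A)*P(not A)
P(B|A)*P(A) = 0.641 * 0.108 = 0.069228
P(B|not A)*P(not A) = 0.139 * 0.892 = 0.123988
P(B) = 0.069228 + 0.123988 = 0.193216
P(A|B) = 0.069228 / 0.193216 ≈ 0.35829331

0.358293


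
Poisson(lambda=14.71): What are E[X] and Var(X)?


E[X] = Var(X) = lambda = 14.71

14.71, 14.71


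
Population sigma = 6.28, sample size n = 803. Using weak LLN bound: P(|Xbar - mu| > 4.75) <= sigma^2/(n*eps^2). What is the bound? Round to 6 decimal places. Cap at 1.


bound = min(1, sigma^2/(n*eps^2))
sigma^2 = 6.28^2 = 39.4384
n*eps^2 = 803 * 4.75^2 = 803 * 22.5625 = 18117.6875
sigma^2/(n*eps^2) = 39.4384 / 18117.6875 ≈ 0.00217679

0.002177


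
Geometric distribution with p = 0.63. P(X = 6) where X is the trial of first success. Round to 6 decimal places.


P = (1-p)^(k-1) * p
(1-p)^(k-1) = 0.37^5 ≈ 0.006934396
P = 0.006934396 * 0.63 ≈ 0.004368669

0.004369


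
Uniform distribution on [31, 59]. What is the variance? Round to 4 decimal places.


Var = (b-a)^2 / 12
(b-a)^2 = (59 - 31)^2 = 784
Var = 784/12 ≈ 65.333333

65.3333


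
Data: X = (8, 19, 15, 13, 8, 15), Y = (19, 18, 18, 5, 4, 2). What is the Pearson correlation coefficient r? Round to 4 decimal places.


r = sum((xi-xbar)(yi-ybar)) / sqrt(sum((xi-xbar)^2) * sum((yi-ybar)^2))
n = 6, xbar = 78/6 = 13, ybar = 66/6 = 11
Sxy = sum((xi-xbar)(yi-ybar)) = 33
Sxx = sum((xi-xbar)^2) = 94
Syy = sum((yi-ybar)^2) = 328
sqrt(Sxx*Syy) ≈ 175.590433
r = Sxy / sqrt(Sxx*Syy) = 33 / 175.590433 ≈ 0.187937

0.1879


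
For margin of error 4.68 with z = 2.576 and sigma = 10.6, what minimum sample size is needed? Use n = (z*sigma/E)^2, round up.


z*sigma/E = 2.576 * 10.6 / 4.68 = 17066/2925 ≈ 5.834530
(z*sigma/E)^2 ≈ 34.041739
round up: n = 35

35


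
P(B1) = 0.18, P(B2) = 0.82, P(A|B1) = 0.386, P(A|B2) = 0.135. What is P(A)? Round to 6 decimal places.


P(A) = P(A|B1)*P(B1) + P(A|B2)*P(B2)
P(A|B1)*P(B1) = 0.386 * 0.18 = 0.06948
P(A|B2)*P(B2) = 0.135 * 0.82 = 0.1107
P(A) = 0.06948 + 0.1107 = 0.18018

0.180180


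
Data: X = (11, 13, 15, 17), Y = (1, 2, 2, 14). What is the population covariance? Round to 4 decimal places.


Cov = (1/n)*sum((xi-xbar)(yi-ybar))
n = 4, xbar = 56/4 = 14, ybar = 19/4 = 4.75
sum((xi-xbar)(yi-ybar)) = 39
Cov = 39 / 4 = 9.75

9.7500


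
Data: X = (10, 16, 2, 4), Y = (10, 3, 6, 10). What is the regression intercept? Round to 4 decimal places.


a = ybar - b*xbar, where b = sum((xi-xbar)(yi-ybar)) / sum((xi-xbar)^2)
n = 4, xbar = 32/4 = 8, ybar = 29/4 = 7.25
Sxy = sum((xi-xbar)(yi-ybar)) = -32
Sxx = sum((xi-xbar)^2) = 120
b = Sxy / Sxx = -4/15 ≈ -0.266667
a = 7.25 - (-0.266667) * 8 = 563/60 ≈ 9.383333

9.3833


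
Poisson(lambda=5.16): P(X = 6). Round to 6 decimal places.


P = e^(-lam) * lam^k / k!
e^(-5.16) ≈ 0.005741700
lam^k = 5.16^6 ≈ 18875.488923
k! = 6! = 720
P = 0.005741700 * 18875.488923 / 720 ≈ 0.150524

0.150524


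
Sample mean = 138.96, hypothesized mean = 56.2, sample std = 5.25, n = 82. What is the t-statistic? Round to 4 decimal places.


t = (xbar - mu0) / (s/sqrt(n))
xbar - mu0 = 138.96 - 56.2 = 82.76
sqrt(82) ≈ 9.05538514
s/sqrt(n) = 5.25 / 9.05538514 ≈ 0.57976551
t = 82.76 / 0.57976551 ≈ 142.747366

142.7474


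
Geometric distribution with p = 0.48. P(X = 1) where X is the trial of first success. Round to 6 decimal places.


P = (1-p)^(k-1) * p
(1-p)^(k-1) = 0.52^0 = 1
P = 1 * 0.48 = 0.48

0.480000


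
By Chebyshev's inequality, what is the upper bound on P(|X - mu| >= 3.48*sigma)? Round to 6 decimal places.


P <= 1/k^2
k^2 = 3.48^2 = 12.1104
1/k^2 = 1 / 12.1104 = 625/7569 ≈ 0.08257366

0.082574


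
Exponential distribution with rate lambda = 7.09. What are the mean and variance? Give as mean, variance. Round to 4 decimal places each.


mean = 1/lam, var = 1/lam^2
mean = 1 / 7.09 = 100/709 ≈ 0.141044
lam^2 = 7.09^2 = 50.2681
var = 1 / 50.2681 ≈ 0.019893

0.1410, 0.0199


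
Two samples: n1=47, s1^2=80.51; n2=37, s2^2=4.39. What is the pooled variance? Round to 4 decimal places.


sp^2 = ((n1-1)*s1^2 + (n2-1)*s2^2)/(n1+n2-2)
(n1-1)*s1^2 = 46 * 80.51 = 3703.46
(n2-1)*s2^2 = 36 * 4.39 = 158.04
numerator = 3703.46 + 158.04 = 3861.5
n1+n2-2 = 82
sp^2 = 3861.5 / 82 = 7723/164 ≈ 47.091463

47.0915


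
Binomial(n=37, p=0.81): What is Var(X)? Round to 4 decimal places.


Var = n*p*(1-p) = 37 * 0.81 * 0.19 = 5.6943

5.6943


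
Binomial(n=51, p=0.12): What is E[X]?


E[X] = n*p = 51 * 0.12 = 6.12

6.12


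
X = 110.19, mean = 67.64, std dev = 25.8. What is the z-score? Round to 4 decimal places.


z = (X - mu) / sigma
X - mu = 110.19 - 67.64 = 42.55
z = 42.55 / 25.8 = 851/516 ≈ 1.649225

1.6492


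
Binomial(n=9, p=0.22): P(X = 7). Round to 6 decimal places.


P = C(n,k) * p^k * (1-p)^(n-k)
C(9,7) = 36
p^k = 0.22^7 ≈ 0.00002494358
(1-p)^(n-k) = 0.78^2 = 0.6084
P = 36 * 0.00002494358 * 0.6084 ≈ 0.000546

0.000546


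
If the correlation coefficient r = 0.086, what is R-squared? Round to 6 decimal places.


R^2 = r^2 = (0.086)^2 = 0.007396

0.007396


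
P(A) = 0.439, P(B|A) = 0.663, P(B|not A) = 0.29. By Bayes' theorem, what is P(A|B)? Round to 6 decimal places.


P(A|B) = P(B|A)*P(A) / P(B), P(B) = P(B|A)*P(A) + P(B|not A)*P(not A)
P(B|A)*P(A) = 0.663 * 0.439 = 0.291057
P(B|not A)*P(not A) = 0.29 * 0.561 = 0.16269
P(B) = 0.291057 + 0.16269 = 0.453747
P(A|B) = 0.291057 / 0.453747 = 5707/8897 ≈ 0.64145217

0.641452


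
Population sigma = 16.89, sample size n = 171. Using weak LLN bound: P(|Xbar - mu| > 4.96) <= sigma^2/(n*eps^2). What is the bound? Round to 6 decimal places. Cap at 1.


bound = min(1, sigma^2/(n*eps^2))
sigma^2 = 16.89^2 = 285.2721
n*eps^2 = 171 * 4.96^2 = 171 * 24.6016 = 4206.8736
sigma^2/(n*eps^2) = 285.2721 / 4206.8736 ≈ 0.06781095

0.067811


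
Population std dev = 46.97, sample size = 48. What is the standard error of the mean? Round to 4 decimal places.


SE = sigma / sqrt(n)
sqrt(48) ≈ 6.928203
SE = 46.97 / 6.928203 ≈ 6.779536

6.7795


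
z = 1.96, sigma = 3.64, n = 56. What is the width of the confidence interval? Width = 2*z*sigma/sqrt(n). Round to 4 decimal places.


width = 2*z*sigma/sqrt(n)
2*z*sigma = 2 * 1.96 * 3.64 = 14.2688
sqrt(56) ≈ 7.483315
width = 14.2688 / 7.483315 ≈ 1.906749

1.9067


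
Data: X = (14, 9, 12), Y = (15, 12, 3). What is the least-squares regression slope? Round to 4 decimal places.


b = sum((xi-xbar)(yi-ybar)) / sum((xi-xbar)^2)
n = 3, xbar = 35/3 ≈ 11.666667, ybar = 30/3 = 10
Sxy = sum((xi-xbar)(yi-ybar)) = 4
Sxx = sum((xi-xbar)^2) = 38/3 ≈ 12.666667
b = Sxy / Sxx = 6/19 ≈ 0.315789

0.3158


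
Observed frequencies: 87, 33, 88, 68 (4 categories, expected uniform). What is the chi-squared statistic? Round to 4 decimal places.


chi2 = sum((O-E)^2/E), E = total/4
total = 276, E = 276/4 = 69
(87 - 69)^2 / 69 = 324 / 69 = 108/23 ≈ 4.695652
(33 - 69)^2 / 69 = 1296 / 69 = 432/23 ≈ 18.782609
(88 - 69)^2 / 69 = 361 / 69 = 361/69 ≈ 5.231884
(68 - 69)^2 / 69 = 1 / 69 = 1/69 ≈ 0.014493
chi2 = 1982/69 ≈ 28.724638

28.7246


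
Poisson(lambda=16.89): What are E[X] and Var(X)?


E[X] = Var(X) = lambda = 16.89

16.89, 16.89


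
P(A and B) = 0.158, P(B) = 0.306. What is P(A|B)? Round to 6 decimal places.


P(A|B) = P(A and B) / P(B) = 0.158 / 0.306 = 79/153 ≈ 0.51633987

0.516340


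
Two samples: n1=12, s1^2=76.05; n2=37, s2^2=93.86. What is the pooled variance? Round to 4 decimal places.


sp^2 = ((n1-1)*s1^2 + (n2-1)*s2^2)/(n1+n2-2)
(n1-1)*s1^2 = 11 * 76.05 = 836.55
(n2-1)*s2^2 = 36 * 93.86 = 3378.96
numerator = 836.55 + 3378.96 = 4215.51
n1+n2-2 = 47
sp^2 = 4215.51 / 47 = 421551/4700 ≈ 89.691702

89.6917


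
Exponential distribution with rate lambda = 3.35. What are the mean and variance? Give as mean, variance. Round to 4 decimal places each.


mean = 1/lam, var = 1/lam^2
mean = 1 / 3.35 = 20/67 ≈ 0.298507
lam^2 = 3.35^2 = 11.2225
var = 1 / 11.2225 = 400/4489 ≈ 0.089107

0.2985, 0.0891


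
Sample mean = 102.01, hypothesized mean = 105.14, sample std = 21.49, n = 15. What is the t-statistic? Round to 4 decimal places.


t = (xbar - mu0) / (s/sqrt(n))
xbar - mu0 = 102.01 - 105.14 = -3.13
sqrt(15) ≈ 3.87298335
s/sqrt(n) = 21.49 / 3.87298335 ≈ 5.54869414
t = -3.13 / 5.54869414 ≈ -0.564097

-0.5641


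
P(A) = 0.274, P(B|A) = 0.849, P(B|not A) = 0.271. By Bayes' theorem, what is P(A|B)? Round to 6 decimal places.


P(A|B) = P(B|A)*P(A) / P(B), P(B) = P(B|A)*P(A) + P(B|not A)*P(not A)
P(B|A)*P(A) = 0.849 * 0.274 = 0.232626
P(B|not A)*P(not A) = 0.271 * 0.726 = 0.196746
P(B) = 0.232626 + 0.196746 = 0.429372
P(A|B) = 0.232626 / 0.429372 ≈ 0.54178195

0.541782


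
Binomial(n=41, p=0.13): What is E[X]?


E[X] = n*p = 41 * 0.13 = 5.33

5.33


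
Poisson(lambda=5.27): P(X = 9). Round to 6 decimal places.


P = e^(-lam) * lam^k / k!
e^(-5.27) ≈ 0.005143611
lam^k = 5.27^9 ≈ 3135418.647417
k! = 9! = 362880
P = 0.005143611 * 3135418.647417 / 362880 ≈ 0.044443

0.044443


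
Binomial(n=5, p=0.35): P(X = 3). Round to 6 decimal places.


P = C(n,k) * p^k * (1-p)^(n-k)
C(5,3) = 10
p^k = 0.35^3 = 0.042875
(1-p)^(n-k) = 0.65^2 = 0.4225
P = 10 * 0.042875 * 0.4225 ≈ 0.181147

0.181147


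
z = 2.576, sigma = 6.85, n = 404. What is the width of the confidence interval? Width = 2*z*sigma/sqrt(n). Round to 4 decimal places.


width = 2*z*sigma/sqrt(n)
2*z*sigma = 2 * 2.576 * 6.85 = 35.2912
sqrt(404) ≈ 20.099751
width = 35.2912 / 20.099751 ≈ 1.755803

1.7558


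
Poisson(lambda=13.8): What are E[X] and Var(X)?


E[X] = Var(X) = lambda = 13.8

13.8, 13.8


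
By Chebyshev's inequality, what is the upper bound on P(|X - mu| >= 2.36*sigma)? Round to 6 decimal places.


P <= 1/k^2
k^2 = 2.36^2 = 5.5696
1/k^2 = 1 / 5.5696 = 625/3481 ≈ 0.17954611

0.179546


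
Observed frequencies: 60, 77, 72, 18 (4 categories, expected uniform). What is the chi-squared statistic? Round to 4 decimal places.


chi2 = sum((O-E)^2/E), E = total/4
total = 227, E = 227/4 = 56.75
(60 - 56.75)^2 / 56.75 = 10.5625 / 56.75 = 169/908 ≈ 0.186123
(77 - 56.75)^2 / 56.75 = 410.0625 / 56.75 = 6561/908 ≈ 7.225771
(72 - 56.75)^2 / 56.75 = 232.5625 / 56.75 = 3721/908 ≈ 4.098018
(18 - 56.75)^2 / 56.75 = 1501.5625 / 56.75 = 24025/908 ≈ 26.459251
chi2 = 8619/227 ≈ 37.969163

37.9692


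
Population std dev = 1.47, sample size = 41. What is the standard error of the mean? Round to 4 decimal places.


SE = sigma / sqrt(n)
sqrt(41) ≈ 6.403124
SE = 1.47 / 6.403124 ≈ 0.229575

0.2296


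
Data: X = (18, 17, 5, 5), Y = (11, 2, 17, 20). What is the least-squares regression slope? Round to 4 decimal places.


b = sum((xi-xbar)(yi-ybar)) / sum((xi-xbar)^2)
n = 4, xbar = 45/4 = 11.25, ybar = 50/4 = 12.5
Sxy = sum((xi-xbar)(yi-ybar)) = -145.5
Sxx = sum((xi-xbar)^2) = 156.75
b = Sxy / Sxx = -194/209 ≈ -0.928230

-0.9282


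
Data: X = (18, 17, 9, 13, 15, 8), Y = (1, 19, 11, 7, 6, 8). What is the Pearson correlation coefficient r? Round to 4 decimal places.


r = sum((xi-xbar)(yi-ybar)) / sqrt(sum((xi-xbar)^2) * sum((yi-ybar)^2))
n = 6, xbar = 80/6 = 40/3 ≈ 13.333333, ybar = 52/6 = 26/3 ≈ 8.666667
Sxy = sum((xi-xbar)(yi-ybar)) = -25/3 ≈ -8.333333
Sxx = sum((xi-xbar)^2) = 256/3 ≈ 85.333333
Syy = sum((yi-ybar)^2) = 544/3 ≈ 181.333333
sqrt(Sxx*Syy) ≈ 124.393640
r = Sxy / sqrt(Sxx*Syy) = -8.333333 / 124.393640 ≈ -0.066992

-0.0670


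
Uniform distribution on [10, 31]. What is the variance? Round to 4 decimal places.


Var = (b-a)^2 / 12
(b-a)^2 = (31 - 10)^2 = 441
Var = 441/12 = 36.75

36.7500


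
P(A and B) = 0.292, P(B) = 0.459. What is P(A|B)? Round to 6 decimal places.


P(A|B) = P(A and B) / P(B) = 0.292 / 0.459 = 292/459 ≈ 0.63616558

0.636166


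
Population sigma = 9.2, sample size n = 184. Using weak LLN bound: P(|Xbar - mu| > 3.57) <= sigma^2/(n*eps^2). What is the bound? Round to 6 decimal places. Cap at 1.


bound = min(1, sigma^2/(n*eps^2))
sigma^2 = 9.2^2 = 84.64
n*eps^2 = 184 * 3.57^2 = 184 * 12.7449 = 2345.0616
sigma^2/(n*eps^2) = 84.64 / 2345.0616 ≈ 0.03609287

0.036093


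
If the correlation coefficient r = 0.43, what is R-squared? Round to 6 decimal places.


R^2 = r^2 = (0.43)^2 = 0.1849

0.184900


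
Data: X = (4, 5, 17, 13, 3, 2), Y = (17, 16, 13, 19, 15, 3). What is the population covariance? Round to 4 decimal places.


Cov = (1/n)*sum((xi-xbar)(yi-ybar))
n = 6, xbar = 44/6 = 22/3 ≈ 7.333333, ybar = 83/6 ≈ 13.833333
sum((xi-xbar)(yi-ybar)) = 175/3 ≈ 58.333333
Cov = 58.333333 / 6 = 175/18 ≈ 9.722222

9.7222


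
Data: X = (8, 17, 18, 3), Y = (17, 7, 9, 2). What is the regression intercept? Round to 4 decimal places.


a = ybar - b*xbar, where b = sum((xi-xbar)(yi-ybar)) / sum((xi-xbar)^2)
n = 4, xbar = 46/4 = 11.5, ybar = 35/4 = 8.75
Sxy = sum((xi-xbar)(yi-ybar)) = 20.5
Sxx = sum((xi-xbar)^2) = 157
b = Sxy / Sxx = 41/314 ≈ 0.130573
a = 8.75 - 0.130573 * 11.5 = 1138/157 ≈ 7.248408

7.2484


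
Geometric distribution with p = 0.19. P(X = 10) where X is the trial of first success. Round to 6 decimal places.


P = (1-p)^(k-1) * p
(1-p)^(k-1) = 0.81^9 ≈ 0.1500946
P = 0.1500946 * 0.19 ≈ 0.02851798

0.028518


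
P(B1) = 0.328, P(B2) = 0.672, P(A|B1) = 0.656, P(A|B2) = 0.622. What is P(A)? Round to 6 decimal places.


P(A) = P(A|B1)*P(B1) + P(A|B2)*P(B2)
P(A|B1)*P(B1) = 0.656 * 0.328 = 0.215168
P(A|B2)*P(B2) = 0.622 * 0.672 = 0.417984
P(A) = 0.215168 + 0.417984 = 0.633152

0.633152


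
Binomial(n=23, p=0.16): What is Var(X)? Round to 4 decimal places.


Var = n*p*(1-p) = 23 * 0.16 * 0.84 = 3.0912

3.0912


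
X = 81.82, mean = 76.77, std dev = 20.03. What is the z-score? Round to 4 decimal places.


z = (X - mu) / sigma
X - mu = 81.82 - 76.77 = 5.05
z = 5.05 / 20.03 = 505/2003 ≈ 0.252122

0.2521


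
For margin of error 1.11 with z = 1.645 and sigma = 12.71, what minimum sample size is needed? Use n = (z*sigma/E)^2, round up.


z*sigma/E = 1.645 * 12.71 / 1.11 ≈ 18.835991
(z*sigma/E)^2 ≈ 354.794557
round up: n = 355

355


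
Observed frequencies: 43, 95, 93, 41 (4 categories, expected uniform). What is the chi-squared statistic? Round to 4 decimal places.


chi2 = sum((O-E)^2/E), E = total/4
total = 272, E = 272/4 = 68
(43 - 68)^2 / 68 = 625 / 68 = 625/68 ≈ 9.191176
(95 - 68)^2 / 68 = 729 / 68 = 729/68 ≈ 10.720588
(93 - 68)^2 / 68 = 625 / 68 = 625/68 ≈ 9.191176
(41 - 68)^2 / 68 = 729 / 68 = 729/68 ≈ 10.720588
chi2 = 677/17 ≈ 39.823529

39.8235


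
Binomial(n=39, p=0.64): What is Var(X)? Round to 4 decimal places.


Var = n*p*(1-p) = 39 * 0.64 * 0.36 = 8.9856

8.9856


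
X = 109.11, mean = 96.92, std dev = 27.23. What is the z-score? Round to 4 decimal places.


z = (X - mu) / sigma
X - mu = 109.11 - 96.92 = 12.19
z = 12.19 / 27.23 = 1219/2723 ≈ 0.447668

0.4477


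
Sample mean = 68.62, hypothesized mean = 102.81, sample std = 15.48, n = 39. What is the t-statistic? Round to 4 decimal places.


t = (xbar - mu0) / (s/sqrt(n))
xbar - mu0 = 68.62 - 102.81 = -34.19
sqrt(39) ≈ 6.24499800
s/sqrt(n) = 15.48 / 6.24499800 ≈ 2.47878382
t = -34.19 / 2.47878382 ≈ -13.793054

-13.7931


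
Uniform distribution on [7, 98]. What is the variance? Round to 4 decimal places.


Var = (b-a)^2 / 12
(b-a)^2 = (98 - 7)^2 = 8281
Var = 8281/12 ≈ 690.083333

690.0833


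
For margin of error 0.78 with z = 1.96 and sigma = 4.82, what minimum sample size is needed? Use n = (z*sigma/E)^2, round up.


z*sigma/E = 1.96 * 4.82 / 0.78 = 11809/975 ≈ 12.111795
(z*sigma/E)^2 ≈ 146.695575
round up: n = 147

147


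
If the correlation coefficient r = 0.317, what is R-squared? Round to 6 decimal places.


R^2 = r^2 = (0.317)^2 = 0.100489

0.100489


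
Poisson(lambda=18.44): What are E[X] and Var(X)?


E[X] = Var(X) = lambda = 18.44

18.44, 18.44


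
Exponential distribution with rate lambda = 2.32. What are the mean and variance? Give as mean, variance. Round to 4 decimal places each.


mean = 1/lam, var = 1/lam^2
mean = 1 / 2.32 = 25/58 ≈ 0.431034
lam^2 = 2.32^2 = 5.3824
var = 1 / 5.3824 = 625/3364 ≈ 0.185791

0.4310, 0.1858


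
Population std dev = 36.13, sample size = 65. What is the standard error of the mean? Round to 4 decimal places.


SE = sigma / sqrt(n)
sqrt(65) ≈ 8.062258
SE = 36.13 / 8.062258 ≈ 4.481375

4.4814


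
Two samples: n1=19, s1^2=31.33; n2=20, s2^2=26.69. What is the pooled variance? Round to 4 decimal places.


sp^2 = ((n1-1)*s1^2 + (n2-1)*s2^2)/(n1+n2-2)
(n1-1)*s1^2 = 18 * 31.33 = 563.94
(n2-1)*s2^2 = 19 * 26.69 = 507.11
numerator = 563.94 + 507.11 = 1071.05
n1+n2-2 = 37
sp^2 = 1071.05 / 37 = 21421/740 ≈ 28.947297

28.9473


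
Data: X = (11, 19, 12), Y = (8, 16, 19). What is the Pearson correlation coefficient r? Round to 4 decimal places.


r = sum((xi-xbar)(yi-ybar)) / sqrt(sum((xi-xbar)^2) * sum((yi-ybar)^2))
n = 3, xbar = 42/3 = 14, ybar = 43/3 ≈ 14.333333
Sxy = sum((xi-xbar)(yi-ybar)) = 18
Sxx = sum((xi-xbar)^2) = 38
Syy = sum((yi-ybar)^2) = 194/3 ≈ 64.666667
sqrt(Sxx*Syy) ≈ 49.571497
r = Sxy / sqrt(Sxx*Syy) = 18 / 49.571497 ≈ 0.363112

0.3631


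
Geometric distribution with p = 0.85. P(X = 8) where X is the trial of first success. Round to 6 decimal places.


P = (1-p)^(k-1) * p
(1-p)^(k-1) = 0.15^7 ≈ 0.000001708594
P = 0.000001708594 * 0.85 ≈ 0.000001452305

0.000001


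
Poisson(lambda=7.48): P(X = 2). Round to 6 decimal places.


P = e^(-lam) * lam^k / k!
e^(-7.48) ≈ 0.0005642574
lam^k = 7.48^2 = 55.9504
k! = 2! = 2
P = 0.0005642574 * 55.9504 / 2 ≈ 0.015785

0.015785


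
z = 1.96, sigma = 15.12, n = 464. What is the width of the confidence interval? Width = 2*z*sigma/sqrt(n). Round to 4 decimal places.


width = 2*z*sigma/sqrt(n)
2*z*sigma = 2 * 1.96 * 15.12 = 59.2704
sqrt(464) ≈ 21.540659
width = 59.2704 / 21.540659 ≈ 2.751559

2.7516


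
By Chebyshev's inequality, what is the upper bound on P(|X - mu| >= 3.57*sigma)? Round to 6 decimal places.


P <= 1/k^2
k^2 = 3.57^2 = 12.7449
1/k^2 = 1 / 12.7449 ≈ 0.07846276

0.078463


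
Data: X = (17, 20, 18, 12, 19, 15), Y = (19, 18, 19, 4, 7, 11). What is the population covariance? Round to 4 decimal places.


Cov = (1/n)*sum((xi-xbar)(yi-ybar))
n = 6, xbar = 101/6 ≈ 16.833333, ybar = 78/6 = 13
sum((xi-xbar)(yi-ybar)) = 58
Cov = 58 / 6 = 29/3 ≈ 9.666667

9.6667


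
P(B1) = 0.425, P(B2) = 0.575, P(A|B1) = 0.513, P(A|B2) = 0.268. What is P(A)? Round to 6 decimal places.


P(A) = P(A|B1)*P(B1) + P(A|B2)*P(B2)
P(A|B1)*P(B1) = 0.513 * 0.425 = 0.218025
P(A|B2)*P(B2) = 0.268 * 0.575 = 0.1541
P(A) = 0.218025 + 0.1541 = 0.372125

0.372125


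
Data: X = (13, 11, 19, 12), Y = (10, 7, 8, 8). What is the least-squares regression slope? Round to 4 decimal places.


b = sum((xi-xbar)(yi-ybar)) / sum((xi-xbar)^2)
n = 4, xbar = 55/4 = 13.75, ybar = 33/4 = 8.25
Sxy = sum((xi-xbar)(yi-ybar)) = 1.25
Sxx = sum((xi-xbar)^2) = 38.75
b = Sxy / Sxx = 1/31 ≈ 0.032258

0.0323


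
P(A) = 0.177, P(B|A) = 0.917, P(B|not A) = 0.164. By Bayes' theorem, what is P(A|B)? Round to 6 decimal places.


P(A|B) = P(B|A)*P(A) / P(B), P(B) = P(B|A)*P(A) + P(B|not A)*P(not A)
P(B|A)*P(A) = 0.917 * 0.177 = 0.162309
P(B|not A)*P(not A) = 0.164 * 0.823 = 0.134972
P(B) = 0.162309 + 0.134972 = 0.297281
P(A|B) = 0.162309 / 0.297281 ≈ 0.54597838

0.545978


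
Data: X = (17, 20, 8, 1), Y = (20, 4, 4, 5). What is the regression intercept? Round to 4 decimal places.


a = ybar - b*xbar, where b = sum((xi-xbar)(yi-ybar)) / sum((xi-xbar)^2)
n = 4, xbar = 46/4 = 11.5, ybar = 33/4 = 8.25
Sxy = sum((xi-xbar)(yi-ybar)) = 77.5
Sxx = sum((xi-xbar)^2) = 225
b = Sxy / Sxx = 31/90 ≈ 0.344444
a = 8.25 - 0.344444 * 11.5 = 193/45 ≈ 4.288889

4.2889


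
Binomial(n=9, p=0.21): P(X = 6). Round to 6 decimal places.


P = C(n,k) * p^k * (1-p)^(n-k)
C(9,6) = 84
p^k = 0.21^6 ≈ 0.00008576612
(1-p)^(n-k) = 0.79^3 = 0.493039
P = 84 * 0.00008576612 * 0.493039 ≈ 0.003552

0.003552


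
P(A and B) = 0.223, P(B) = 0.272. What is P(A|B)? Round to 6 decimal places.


P(A|B) = P(A and B) / P(B) = 0.223 / 0.272 = 223/272 ≈ 0.81985294

0.819853


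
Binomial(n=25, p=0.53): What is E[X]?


E[X] = n*p = 25 * 0.53 = 13.25

13.25


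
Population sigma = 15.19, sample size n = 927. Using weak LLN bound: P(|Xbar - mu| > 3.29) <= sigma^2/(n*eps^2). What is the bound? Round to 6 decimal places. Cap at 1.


bound = min(1, sigma^2/(n*eps^2))
sigma^2 = 15.19^2 = 230.7361
n*eps^2 = 927 * 3.29^2 = 927 * 10.8241 = 10033.9407
sigma^2/(n*eps^2) = 230.7361 / 10033.9407 ≈ 0.02299556

0.022996


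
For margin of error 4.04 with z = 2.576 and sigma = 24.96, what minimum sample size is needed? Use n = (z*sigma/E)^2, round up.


z*sigma/E = 2.576 * 24.96 / 4.04 ≈ 15.915089
(z*sigma/E)^2 ≈ 253.290061
round up: n = 254

254


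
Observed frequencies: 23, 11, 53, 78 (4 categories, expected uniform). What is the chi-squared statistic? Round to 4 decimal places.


chi2 = sum((O-E)^2/E), E = total/4
total = 165, E = 165/4 = 41.25
(23 - 41.25)^2 / 41.25 = 333.0625 / 41.25 = 5329/660 ≈ 8.074242
(11 - 41.25)^2 / 41.25 = 915.0625 / 41.25 = 1331/60 ≈ 22.183333
(53 - 41.25)^2 / 41.25 = 138.0625 / 41.25 = 2209/660 ≈ 3.346970
(78 - 41.25)^2 / 41.25 = 1350.5625 / 41.25 = 7203/220 ≈ 32.740909
chi2 = 3649/55 ≈ 66.345455

66.3455


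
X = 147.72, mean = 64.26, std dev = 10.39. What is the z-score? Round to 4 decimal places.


z = (X - mu) / sigma
X - mu = 147.72 - 64.26 = 83.46
z = 83.46 / 10.39 = 8346/1039 ≈ 8.032724

8.0327


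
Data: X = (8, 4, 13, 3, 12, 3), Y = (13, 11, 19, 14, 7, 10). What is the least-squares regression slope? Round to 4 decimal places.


b = sum((xi-xbar)(yi-ybar)) / sum((xi-xbar)^2)
n = 6, xbar = 43/6 ≈ 7.166667, ybar = 74/6 = 37/3 ≈ 12.333333
Sxy = sum((xi-xbar)(yi-ybar)) = 62/3 ≈ 20.666667
Sxx = sum((xi-xbar)^2) = 617/6 ≈ 102.833333
b = Sxy / Sxx = 124/617 ≈ 0.200972

0.2010


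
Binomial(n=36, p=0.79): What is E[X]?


E[X] = n*p = 36 * 0.79 = 28.44

28.44


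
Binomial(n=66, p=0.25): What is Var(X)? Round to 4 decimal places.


Var = n*p*(1-p) = 66 * 0.25 * 0.75 = 12.375

12.3750


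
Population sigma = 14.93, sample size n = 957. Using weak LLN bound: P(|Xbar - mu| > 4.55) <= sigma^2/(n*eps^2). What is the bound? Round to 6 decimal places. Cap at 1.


bound = min(1, sigma^2/(n*eps^2))
sigma^2 = 14.93^2 = 222.9049
n*eps^2 = 957 * 4.55^2 = 957 * 20.7025 = 19812.2925
sigma^2/(n*eps^2) = 222.9049 / 19812.2925 ≈ 0.01125084

0.011251


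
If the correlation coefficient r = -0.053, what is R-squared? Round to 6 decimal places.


R^2 = r^2 = (-0.053)^2 = 0.002809

0.002809


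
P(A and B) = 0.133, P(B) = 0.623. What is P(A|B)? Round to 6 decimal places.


P(A|B) = P(A and B) / P(B) = 0.133 / 0.623 = 19/89 ≈ 0.21348315

0.213483


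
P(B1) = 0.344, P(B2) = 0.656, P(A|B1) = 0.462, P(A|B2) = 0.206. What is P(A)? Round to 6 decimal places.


P(A) = P(A|B1)*P(B1) + P(A|B2)*P(B2)
P(A|B1)*P(B1) = 0.462 * 0.344 = 0.158928
P(A|B2)*P(B2) = 0.206 * 0.656 = 0.135136
P(A) = 0.158928 + 0.135136 = 0.294064

0.294064


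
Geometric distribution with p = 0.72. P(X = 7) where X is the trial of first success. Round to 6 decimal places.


P = (1-p)^(k-1) * p
(1-p)^(k-1) = 0.28^6 ≈ 0.0004818903
P = 0.0004818903 * 0.72 ≈ 0.0003469610

0.000347


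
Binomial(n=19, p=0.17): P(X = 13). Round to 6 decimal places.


P = C(n,k) * p^k * (1-p)^(n-k)
C(19,13) = 27132
p^k = 0.17^13 ≈ 0.00000000009904578
(1-p)^(n-k) = 0.83^6 ≈ 0.3269404
P = 27132 * 0.00000000009904578 * 0.3269404 ≈ 0.000001

0.000001


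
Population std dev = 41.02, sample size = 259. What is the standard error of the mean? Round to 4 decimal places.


SE = sigma / sqrt(n)
sqrt(259) ≈ 16.093477
SE = 41.02 / 16.093477 ≈ 2.548859

2.5489


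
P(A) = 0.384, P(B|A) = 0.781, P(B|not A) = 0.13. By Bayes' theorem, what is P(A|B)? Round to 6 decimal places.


P(A|B) = P(B|A)*P(A) / P(B), P(B) = P(B|A)*P(A) + P(B|not A)*P(not A)
P(B|A)*P(A) = 0.781 * 0.384 = 0.299904
P(B|not A)*P(not A) = 0.13 * 0.616 = 0.08008
P(B) = 0.299904 + 0.08008 = 0.379984
P(A|B) = 0.299904 / 0.379984 = 1704/2159 ≈ 0.78925428

0.789254


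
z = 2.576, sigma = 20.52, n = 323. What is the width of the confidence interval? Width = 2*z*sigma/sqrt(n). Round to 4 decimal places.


width = 2*z*sigma/sqrt(n)
2*z*sigma = 2 * 2.576 * 20.52 = 105.71904
sqrt(323) ≈ 17.972201
width = 105.71904 / 17.972201 ≈ 5.882365

5.8824


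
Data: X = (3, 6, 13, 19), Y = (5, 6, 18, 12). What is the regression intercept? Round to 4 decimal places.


a = ybar - b*xbar, where b = sum((xi-xbar)(yi-ybar)) / sum((xi-xbar)^2)
n = 4, xbar = 41/4 = 10.25, ybar = 41/4 = 10.25
Sxy = sum((xi-xbar)(yi-ybar)) = 92.75
Sxx = sum((xi-xbar)^2) = 154.75
b = Sxy / Sxx = 371/619 ≈ 0.599354
a = 10.25 - 0.599354 * 10.25 = 2542/619 ≈ 4.106624

4.1066


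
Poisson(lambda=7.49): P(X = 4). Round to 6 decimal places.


P = e^(-lam) * lam^k / k!
e^(-7.49) ≈ 0.0005586430
lam^k = 7.49^4 ≈ 3147.221220
k! = 4! = 24
P = 0.0005586430 * 3147.221220 / 24 ≈ 0.073257

0.073257


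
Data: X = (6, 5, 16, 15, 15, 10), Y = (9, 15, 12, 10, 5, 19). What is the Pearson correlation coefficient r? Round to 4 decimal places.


r = sum((xi-xbar)(yi-ybar)) / sqrt(sum((xi-xbar)^2) * sum((yi-ybar)^2))
n = 6, xbar = 67/6 ≈ 11.166667, ybar = 70/6 = 35/3 ≈ 11.666667
Sxy = sum((xi-xbar)(yi-ybar)) = -137/3 ≈ -45.666667
Sxx = sum((xi-xbar)^2) = 713/6 ≈ 118.833333
Syy = sum((yi-ybar)^2) = 358/3 ≈ 119.333333
sqrt(Sxx*Syy) ≈ 119.083071
r = Sxy / sqrt(Sxx*Syy) = -45.666667 / 119.083071 ≈ -0.383486

-0.3835


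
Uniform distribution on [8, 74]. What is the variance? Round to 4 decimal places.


Var = (b-a)^2 / 12
(b-a)^2 = (74 - 8)^2 = 4356
Var = 4356/12 = 363

363.0000


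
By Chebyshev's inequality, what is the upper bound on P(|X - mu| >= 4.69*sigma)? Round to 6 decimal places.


P <= 1/k^2
k^2 = 4.69^2 = 21.9961
1/k^2 = 1 / 21.9961 ≈ 0.04546260

0.045463


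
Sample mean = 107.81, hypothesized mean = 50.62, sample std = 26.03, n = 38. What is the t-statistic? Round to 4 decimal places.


t = (xbar - mu0) / (s/sqrt(n))
xbar - mu0 = 107.81 - 50.62 = 57.19
sqrt(38) ≈ 6.16441400
s/sqrt(n) = 26.03 / 6.16441400 ≈ 4.22262359
t = 57.19 / 4.22262359 ≈ 13.543713

13.5437


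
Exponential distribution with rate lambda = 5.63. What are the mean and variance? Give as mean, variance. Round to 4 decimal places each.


mean = 1/lam, var = 1/lam^2
mean = 1 / 5.63 = 100/563 ≈ 0.177620
lam^2 = 5.63^2 = 31.6969
var = 1 / 31.6969 ≈ 0.031549

0.1776, 0.0315


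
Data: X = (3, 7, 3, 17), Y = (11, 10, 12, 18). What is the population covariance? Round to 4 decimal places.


Cov = (1/n)*sum((xi-xbar)(yi-ybar))
n = 4, xbar = 30/4 = 7.5, ybar = 51/4 = 12.75
sum((xi-xbar)(yi-ybar)) = 62.5
Cov = 62.5 / 4 = 15.625

15.6250


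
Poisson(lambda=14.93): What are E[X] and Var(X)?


E[X] = Var(X) = lambda = 14.93

14.93, 14.93


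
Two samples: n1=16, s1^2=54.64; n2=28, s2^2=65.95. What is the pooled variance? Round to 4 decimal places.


sp^2 = ((n1-1)*s1^2 + (n2-1)*s2^2)/(n1+n2-2)
(n1-1)*s1^2 = 15 * 54.64 = 819.6
(n2-1)*s2^2 = 27 * 65.95 = 1780.65
numerator = 819.6 + 1780.65 = 2600.25
n1+n2-2 = 42
sp^2 = 2600.25 / 42 = 3467/56 ≈ 61.910714

61.9107


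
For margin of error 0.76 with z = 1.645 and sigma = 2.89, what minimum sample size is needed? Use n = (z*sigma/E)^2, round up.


z*sigma/E = 1.645 * 2.89 / 0.76 ≈ 6.255329
(z*sigma/E)^2 ≈ 39.129140
round up: n = 40

40


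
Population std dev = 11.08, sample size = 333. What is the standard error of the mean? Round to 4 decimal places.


SE = sigma / sqrt(n)
sqrt(333) ≈ 18.248288
SE = 11.08 / 18.248288 ≈ 0.607180

0.6072


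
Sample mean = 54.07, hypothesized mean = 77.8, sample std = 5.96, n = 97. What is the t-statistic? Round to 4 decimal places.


t = (xbar - mu0) / (s/sqrt(n))
xbar - mu0 = 54.07 - 77.8 = -23.73
sqrt(97) ≈ 9.84885780
s/sqrt(n) = 5.96 / 9.84885780 ≈ 0.60514631
t = -23.73 / 0.60514631 ≈ -39.213657

-39.2137


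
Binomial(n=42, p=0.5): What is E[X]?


E[X] = n*p = 42 * 0.5 = 21

21


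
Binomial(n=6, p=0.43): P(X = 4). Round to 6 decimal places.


P = C(n,k) * p^k * (1-p)^(n-k)
C(6,4) = 15
p^k = 0.43^4 = 0.03418801
(1-p)^(n-k) = 0.57^2 = 0.3249
P = 15 * 0.03418801 * 0.3249 ≈ 0.166615

0.166615


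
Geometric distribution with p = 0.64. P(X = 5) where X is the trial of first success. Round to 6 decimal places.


P = (1-p)^(k-1) * p
(1-p)^(k-1) = 0.36^4 = 0.01679616
P = 0.01679616 * 0.64 ≈ 0.01074954

0.010750


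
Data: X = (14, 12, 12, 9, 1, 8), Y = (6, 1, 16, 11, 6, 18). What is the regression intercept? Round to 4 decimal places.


a = ybar - b*xbar, where b = sum((xi-xbar)(yi-ybar)) / sum((xi-xbar)^2)
n = 6, xbar = 56/6 = 28/3 ≈ 9.333333, ybar = 58/6 = 29/3 ≈ 9.666667
Sxy = sum((xi-xbar)(yi-ybar)) = -13/3 ≈ -4.333333
Sxx = sum((xi-xbar)^2) = 322/3 ≈ 107.333333
b = Sxy / Sxx = -13/322 ≈ -0.040373
a = 9.666667 - (-0.040373) * 9.333333 = 231/23 ≈ 10.043478

10.0435


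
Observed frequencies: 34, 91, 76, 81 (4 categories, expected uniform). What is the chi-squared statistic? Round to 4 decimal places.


chi2 = sum((O-E)^2/E), E = total/4
total = 282, E = 282/4 = 70.5
(34 - 70.5)^2 / 70.5 = 1332.25 / 70.5 = 5329/282 ≈ 18.897163
(91 - 70.5)^2 / 70.5 = 420.25 / 70.5 = 1681/282 ≈ 5.960993
(76 - 70.5)^2 / 70.5 = 30.25 / 70.5 = 121/282 ≈ 0.429078
(81 - 70.5)^2 / 70.5 = 110.25 / 70.5 = 147/94 ≈ 1.563830
chi2 = 1262/47 ≈ 26.851064

26.8511


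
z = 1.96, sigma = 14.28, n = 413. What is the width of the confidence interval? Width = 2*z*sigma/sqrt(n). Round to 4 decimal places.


width = 2*z*sigma/sqrt(n)
2*z*sigma = 2 * 1.96 * 14.28 = 55.9776
sqrt(413) ≈ 20.322401
width = 55.9776 / 20.322401 ≈ 2.754478

2.7545


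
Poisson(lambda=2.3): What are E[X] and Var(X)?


E[X] = Var(X) = lambda = 2.3

2.3, 2.3


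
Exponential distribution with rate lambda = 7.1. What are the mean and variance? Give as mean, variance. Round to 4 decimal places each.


mean = 1/lam, var = 1/lam^2
mean = 1 / 7.1 = 10/71 ≈ 0.140845
lam^2 = 7.1^2 = 50.41
var = 1 / 50.41 = 100/5041 ≈ 0.019837

0.1408, 0.0198


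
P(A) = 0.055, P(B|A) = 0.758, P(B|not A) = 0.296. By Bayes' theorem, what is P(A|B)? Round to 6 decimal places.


P(A|B) = P(B|A)*P(A) / P(B), P(B) = P(B|A)*P(A) + P(B|not A)*P(not A)
P(B|A)*P(A) = 0.758 * 0.055 = 0.04169
P(B|not A)*P(not A) = 0.296 * 0.945 = 0.27972
P(B) = 0.04169 + 0.27972 = 0.32141
P(A|B) = 0.04169 / 0.32141 ≈ 0.12970972

0.129710


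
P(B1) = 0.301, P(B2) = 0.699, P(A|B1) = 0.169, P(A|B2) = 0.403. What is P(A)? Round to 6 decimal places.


P(A) = P(A|B1)*P(B1) + P(A|B2)*P(B2)
P(A|B1)*P(B1) = 0.169 * 0.301 = 0.050869
P(A|B2)*P(B2) = 0.403 * 0.699 = 0.281697
P(A) = 0.050869 + 0.281697 = 0.332566

0.332566


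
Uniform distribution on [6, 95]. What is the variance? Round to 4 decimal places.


Var = (b-a)^2 / 12
(b-a)^2 = (95 - 6)^2 = 7921
Var = 7921/12 ≈ 660.083333

660.0833


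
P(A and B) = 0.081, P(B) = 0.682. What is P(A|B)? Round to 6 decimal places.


P(A|B) = P(A and B) / P(B) = 0.081 / 0.682 = 81/682 ≈ 0.11876833

0.118768


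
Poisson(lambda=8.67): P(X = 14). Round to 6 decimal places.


P = e^(-lam) * lam^k / k!
e^(-8.67) ≈ 0.0001716591
lam^k = 8.67^14 ≈ 13560239643299.143045
k! = 14! = 87178291200
P = 0.0001716591 * 13560239643299.143045 / 87178291200 ≈ 0.026701

0.026701


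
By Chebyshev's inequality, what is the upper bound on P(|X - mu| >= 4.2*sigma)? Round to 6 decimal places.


P <= 1/k^2
k^2 = 4.2^2 = 17.64
1/k^2 = 1 / 17.64 = 25/441 ≈ 0.05668934

0.056689


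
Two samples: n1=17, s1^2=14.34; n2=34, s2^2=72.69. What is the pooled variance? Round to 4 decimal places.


sp^2 = ((n1-1)*s1^2 + (n2-1)*s2^2)/(n1+n2-2)
(n1-1)*s1^2 = 16 * 14.34 = 229.44
(n2-1)*s2^2 = 33 * 72.69 = 2398.77
numerator = 229.44 + 2398.77 = 2628.21
n1+n2-2 = 49
sp^2 = 2628.21 / 49 = 262821/4900 ≈ 53.636939

53.6369


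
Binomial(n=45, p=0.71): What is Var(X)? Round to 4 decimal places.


Var = n*p*(1-p) = 45 * 0.71 * 0.29 = 9.2655

9.2655


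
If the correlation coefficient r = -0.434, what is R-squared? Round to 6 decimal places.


R^2 = r^2 = (-0.434)^2 = 0.188356

0.188356


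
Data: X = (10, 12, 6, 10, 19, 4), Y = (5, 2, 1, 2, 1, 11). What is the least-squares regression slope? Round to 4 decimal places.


b = sum((xi-xbar)(yi-ybar)) / sum((xi-xbar)^2)
n = 6, xbar = 61/6 ≈ 10.166667, ybar = 22/6 = 11/3 ≈ 3.666667
Sxy = sum((xi-xbar)(yi-ybar)) = -182/3 ≈ -60.666667
Sxx = sum((xi-xbar)^2) = 821/6 ≈ 136.833333
b = Sxy / Sxx = -364/821 ≈ -0.443362

-0.4434


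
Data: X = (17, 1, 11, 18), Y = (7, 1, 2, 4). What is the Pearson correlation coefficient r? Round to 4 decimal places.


r = sum((xi-xbar)(yi-ybar)) / sqrt(sum((xi-xbar)^2) * sum((yi-ybar)^2))
n = 4, xbar = 47/4 = 11.75, ybar = 14/4 = 3.5
Sxy = sum((xi-xbar)(yi-ybar)) = 49.5
Sxx = sum((xi-xbar)^2) = 182.75
Syy = sum((yi-ybar)^2) = 21
sqrt(Sxx*Syy) ≈ 61.949576
r = Sxy / sqrt(Sxx*Syy) = 49.5 / 61.949576 ≈ 0.799037

0.7990


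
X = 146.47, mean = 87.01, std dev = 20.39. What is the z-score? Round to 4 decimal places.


z = (X - mu) / sigma
X - mu = 146.47 - 87.01 = 59.46
z = 59.46 / 20.39 = 5946/2039 ≈ 2.916135

2.9161


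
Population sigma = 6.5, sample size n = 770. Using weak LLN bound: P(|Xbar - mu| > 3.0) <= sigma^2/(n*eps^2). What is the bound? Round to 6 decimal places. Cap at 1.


bound = min(1, sigma^2/(n*eps^2))
sigma^2 = 6.5^2 = 42.25
n*eps^2 = 770 * 3.0^2 = 770 * 9 = 6930
sigma^2/(n*eps^2) = 42.25 / 6930 ≈ 0.00609668

0.006097


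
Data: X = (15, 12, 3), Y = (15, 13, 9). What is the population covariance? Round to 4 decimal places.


Cov = (1/n)*sum((xi-xbar)(yi-ybar))
n = 3, xbar = 30/3 = 10, ybar = 37/3 ≈ 12.333333
sum((xi-xbar)(yi-ybar)) = 38
Cov = 38 / 3 = 38/3 ≈ 12.666667

12.6667


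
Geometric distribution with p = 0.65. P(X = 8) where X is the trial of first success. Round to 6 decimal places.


P = (1-p)^(k-1) * p
(1-p)^(k-1) = 0.35^7 ≈ 0.0006433930
P = 0.0006433930 * 0.65 ≈ 0.0004182054

0.000418


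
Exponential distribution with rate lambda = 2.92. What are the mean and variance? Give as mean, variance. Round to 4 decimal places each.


mean = 1/lam, var = 1/lam^2
mean = 1 / 2.92 = 25/73 ≈ 0.342466
lam^2 = 2.92^2 = 8.5264
var = 1 / 8.5264 = 625/5329 ≈ 0.117283

0.3425, 0.1173


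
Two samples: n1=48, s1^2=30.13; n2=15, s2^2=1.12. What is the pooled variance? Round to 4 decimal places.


sp^2 = ((n1-1)*s1^2 + (n2-1)*s2^2)/(n1+n2-2)
(n1-1)*s1^2 = 47 * 30.13 = 1416.11
(n2-1)*s2^2 = 14 * 1.12 = 15.68
numerator = 1416.11 + 15.68 = 1431.79
n1+n2-2 = 61
sp^2 = 1431.79 / 61 = 143179/6100 ≈ 23.471967

23.4720


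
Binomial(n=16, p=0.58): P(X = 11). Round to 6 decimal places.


P = C(n,k) * p^k * (1-p)^(n-k)
C(16,11) = 4368
p^k = 0.58^11 ≈ 0.002498664
(1-p)^(n-k) = 0.42^5 ≈ 0.01306912
P = 4368 * 0.002498664 * 0.01306912 ≈ 0.142639

0.142639


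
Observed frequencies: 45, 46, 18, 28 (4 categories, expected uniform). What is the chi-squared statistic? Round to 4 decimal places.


chi2 = sum((O-E)^2/E), E = total/4
total = 137, E = 137/4 = 34.25
(45 - 34.25)^2 / 34.25 = 115.5625 / 34.25 = 1849/548 ≈ 3.374088
(46 - 34.25)^2 / 34.25 = 138.0625 / 34.25 = 2209/548 ≈ 4.031022
(18 - 34.25)^2 / 34.25 = 264.0625 / 34.25 = 4225/548 ≈ 7.709854
(28 - 34.25)^2 / 34.25 = 39.0625 / 34.25 = 625/548 ≈ 1.140511
chi2 = 2227/137 ≈ 16.255474

16.2555
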